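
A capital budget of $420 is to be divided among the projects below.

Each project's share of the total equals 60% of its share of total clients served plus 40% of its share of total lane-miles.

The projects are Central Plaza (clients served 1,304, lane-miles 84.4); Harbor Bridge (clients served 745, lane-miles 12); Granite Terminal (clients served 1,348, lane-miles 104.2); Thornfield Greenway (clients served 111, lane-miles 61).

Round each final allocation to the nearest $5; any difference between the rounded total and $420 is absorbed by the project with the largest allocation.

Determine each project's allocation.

Central Plaza: $150 · Harbor Bridge: $60 · Granite Terminal: $165 · Thornfield Greenway: $45

Totals — clients served 3,508, lane-miles 261.6.
Combined weights (60% clients served + 40% lane-miles): Central Plaza 0.3521; Harbor Bridge 0.1458; Granite Terminal 0.3899; Thornfield Greenway 0.1123.
Pro-rata amounts: Central Plaza 147.88; Harbor Bridge 61.22; Granite Terminal 163.75; Thornfield Greenway 47.15.
At nearest $5: Central Plaza $150; Harbor Bridge $60; Granite Terminal $165; Thornfield Greenway $45. Sum = $420.
Rounded total matches; no reconciliation needed.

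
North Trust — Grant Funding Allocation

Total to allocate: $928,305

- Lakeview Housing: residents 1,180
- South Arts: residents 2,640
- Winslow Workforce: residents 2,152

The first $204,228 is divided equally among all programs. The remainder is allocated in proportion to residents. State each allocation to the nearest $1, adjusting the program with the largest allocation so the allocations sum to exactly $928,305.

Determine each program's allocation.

Equal tier: $204,228 ÷ 3 = $68,076 apiece.
Remainder $724,077 by residents (total 5,972): Lakeview Housing 143,069.47 → $143,069; South Arts 320,087.62 → $320,088; Winslow Workforce 260,919.91 → $260,920.
Totals: Lakeview Housing $68,076 + $143,069 = $211,145; South Arts $68,076 + $320,088 = $388,164; Winslow Workforce $68,076 + $260,920 = $328,996.

Lakeview Housing: $211,145 | South Arts: $388,164 | Winslow Workforce: $328,996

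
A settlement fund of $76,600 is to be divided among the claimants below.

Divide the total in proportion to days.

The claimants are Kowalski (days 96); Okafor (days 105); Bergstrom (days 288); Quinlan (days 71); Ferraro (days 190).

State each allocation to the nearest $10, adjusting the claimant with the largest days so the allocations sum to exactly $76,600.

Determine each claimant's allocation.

Days total: 750.
Proportional shares: Kowalski 96/750 × $76,600 = 9,804.80; Okafor 105/750 × $76,600 = 10,724.00; Bergstrom 288/750 × $76,600 = 29,414.40; Quinlan 71/750 × $76,600 = 7,251.47; Ferraro 190/750 × $76,600 = 19,405.33.
At nearest $10: Kowalski $9,800; Okafor $10,720; Bergstrom $29,410; Quinlan $7,250; Ferraro $19,410. Sum = $76,590.
Difference $76,600 − $76,590 = +$10 applied to largest days (Bergstrom): Bergstrom becomes $29,420.

Kowalski: $9,800 · Okafor: $10,720 · Bergstrom: $29,420 · Quinlan: $7,250 · Ferraro: $19,410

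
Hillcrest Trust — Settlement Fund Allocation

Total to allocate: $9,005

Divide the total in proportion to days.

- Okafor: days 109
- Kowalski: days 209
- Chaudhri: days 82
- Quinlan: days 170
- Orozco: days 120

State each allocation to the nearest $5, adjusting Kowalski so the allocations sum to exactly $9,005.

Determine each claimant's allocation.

Okafor: $1,425 | Kowalski: $2,725 | Chaudhri: $1,070 | Quinlan: $2,220 | Orozco: $1,565

Days total: 690.
Proportional shares: Okafor 109/690 × $9,005 = 1,422.53; Kowalski 209/690 × $9,005 = 2,727.60; Chaudhri 82/690 × $9,005 = 1,070.16; Quinlan 170/690 × $9,005 = 2,218.62; Orozco 120/690 × $9,005 = 1,566.09.
After rounding ($5): Okafor $1,425; Kowalski $2,730; Chaudhri $1,070; Quinlan $2,220; Orozco $1,565. Sum = $9,010.
Difference $9,005 − $9,010 = −$5 applied to Kowalski: Kowalski becomes $2,725.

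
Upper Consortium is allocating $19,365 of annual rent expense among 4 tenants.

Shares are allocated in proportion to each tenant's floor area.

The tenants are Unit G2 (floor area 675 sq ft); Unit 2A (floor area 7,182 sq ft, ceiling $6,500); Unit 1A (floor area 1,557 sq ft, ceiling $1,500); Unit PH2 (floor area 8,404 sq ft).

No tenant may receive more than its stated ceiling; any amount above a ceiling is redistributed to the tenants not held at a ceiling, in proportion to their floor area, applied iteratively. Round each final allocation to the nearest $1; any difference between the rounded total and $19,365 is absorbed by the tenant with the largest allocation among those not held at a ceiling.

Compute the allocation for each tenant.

Combined floor area = 17,818.
Pro-rata shares before constraints: Unit G2 733.61; Unit 2A 7,805.56; Unit 1A 1,692.18; Unit PH2 9,133.65.
Capped: Unit 2A ($6,500), Unit 1A ($1,500); residual $11,365 reallocated over remaining floor area 9,079.
Remaining shares: Unit G2 844.96 → $845; Unit PH2 10,520.04 → $10,520.

Unit G2: $845; Unit 2A: $6,500; Unit 1A: $1,500; Unit PH2: $10,520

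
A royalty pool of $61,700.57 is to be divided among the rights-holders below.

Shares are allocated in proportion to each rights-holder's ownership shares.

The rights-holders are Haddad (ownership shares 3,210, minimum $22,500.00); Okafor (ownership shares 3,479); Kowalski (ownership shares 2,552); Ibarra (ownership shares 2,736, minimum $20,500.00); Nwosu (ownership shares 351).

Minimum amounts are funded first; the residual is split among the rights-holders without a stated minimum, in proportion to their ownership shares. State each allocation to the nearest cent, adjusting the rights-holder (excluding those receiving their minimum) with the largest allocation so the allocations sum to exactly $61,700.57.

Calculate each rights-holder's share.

Minimums first: Haddad $22,500.00; Ibarra $20,500.00. Balance $18,700.57.
Balance split over remaining ownership shares 6,382: Okafor 10,194.1841 → $10,194.18; Kowalski 7,477.8838 → $7,477.88; Nwosu 1,028.5020 → $1,028.50.
Rounding difference +$0.01 applied to Okafor → $10,194.19.

Haddad: $22,500.00; Okafor: $10,194.19; Kowalski: $7,477.88; Ibarra: $20,500.00; Nwosu: $1,028.50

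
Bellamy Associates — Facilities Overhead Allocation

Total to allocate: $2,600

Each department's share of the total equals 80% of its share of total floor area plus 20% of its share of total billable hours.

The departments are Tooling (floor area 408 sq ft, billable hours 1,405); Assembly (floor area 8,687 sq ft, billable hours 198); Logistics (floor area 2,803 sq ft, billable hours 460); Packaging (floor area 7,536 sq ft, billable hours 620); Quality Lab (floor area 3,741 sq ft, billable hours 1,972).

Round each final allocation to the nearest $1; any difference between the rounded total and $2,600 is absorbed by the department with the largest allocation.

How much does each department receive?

Totals — floor area 23,175, billable hours 4,655.
Blended shares (80% floor area + 20% billable hours): Tooling 0.0744; Assembly 0.3084; Logistics 0.1165; Packaging 0.2868; Quality Lab 0.2139.
Proportional shares: Tooling 193.57; Assembly 801.79; Logistics 302.96; Packaging 745.63; Quality Lab 556.05.
After rounding ($1): Tooling $194; Assembly $802; Logistics $303; Packaging $746; Quality Lab $556. Sum = $2,601.
Difference $2,600 − $2,601 = −$1 applied to largest allocation (Assembly): Assembly becomes $801.

Tooling: $194; Assembly: $801; Logistics: $303; Packaging: $746; Quality Lab: $556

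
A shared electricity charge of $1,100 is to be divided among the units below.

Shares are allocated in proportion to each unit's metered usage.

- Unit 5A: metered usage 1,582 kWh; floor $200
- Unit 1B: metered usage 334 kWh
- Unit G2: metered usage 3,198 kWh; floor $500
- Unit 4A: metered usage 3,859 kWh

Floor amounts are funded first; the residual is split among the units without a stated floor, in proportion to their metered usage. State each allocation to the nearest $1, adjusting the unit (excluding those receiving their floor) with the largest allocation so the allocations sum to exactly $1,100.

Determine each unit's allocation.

Guaranteed amounts: Unit 5A $200; Unit G2 $500. Residual $400.
Residual split over remaining metered usage 4,193: Unit 1B 31.86 → $32; Unit 4A 368.14 → $368.

Unit 5A: $200; Unit 1B: $32; Unit G2: $500; Unit 4A: $368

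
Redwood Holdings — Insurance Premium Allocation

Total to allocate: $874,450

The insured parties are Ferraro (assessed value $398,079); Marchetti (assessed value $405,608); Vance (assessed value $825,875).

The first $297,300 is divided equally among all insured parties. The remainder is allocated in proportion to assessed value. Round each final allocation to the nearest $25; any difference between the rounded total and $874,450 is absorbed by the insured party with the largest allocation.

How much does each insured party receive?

Ferraro: $240,100 · Marchetti: $242,750 · Vance: $391,600

$297,300 shared equally gives $99,100 per insured party.
Remainder $577,150 by assessed value (total 1,629,562): Ferraro 140,989.60 → $141,000; Marchetti 143,656.18 → $143,650; Vance 292,504.22 → $292,500.
Totals: Ferraro $99,100 + $141,000 = $240,100; Marchetti $99,100 + $143,650 = $242,750; Vance $99,100 + $292,500 = $391,600.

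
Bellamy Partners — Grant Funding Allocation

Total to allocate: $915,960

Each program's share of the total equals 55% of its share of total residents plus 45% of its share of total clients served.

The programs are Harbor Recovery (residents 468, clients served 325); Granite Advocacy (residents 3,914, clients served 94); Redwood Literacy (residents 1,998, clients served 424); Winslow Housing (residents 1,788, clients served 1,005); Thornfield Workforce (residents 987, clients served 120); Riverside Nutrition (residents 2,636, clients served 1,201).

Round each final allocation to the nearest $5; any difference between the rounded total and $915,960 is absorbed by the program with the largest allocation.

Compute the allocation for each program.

Harbor Recovery: $62,265; Granite Advocacy: $179,455; Redwood Literacy: $140,515; Winslow Housing: $207,110; Thornfield Workforce: $57,780; Riverside Nutrition: $268,835

Totals — residents 11,791, clients served 3,169.
Blended shares (55% residents + 45% clients served): Harbor Recovery 0.0680; Granite Advocacy 0.1959; Redwood Literacy 0.1534; Winslow Housing 0.2261; Thornfield Workforce 0.0631; Riverside Nutrition 0.2935.
Unrounded shares: Harbor Recovery 62,267.34; Granite Advocacy 179,454.44; Redwood Literacy 140,514.19; Winslow Housing 207,110.67; Thornfield Workforce 57,778.23; Riverside Nutrition 268,835.13.
After rounding ($5): Harbor Recovery $62,265; Granite Advocacy $179,455; Redwood Literacy $140,515; Winslow Housing $207,110; Thornfield Workforce $57,780; Riverside Nutrition $268,835. Sum = $915,960.
Sum already equals the total — no adjustment.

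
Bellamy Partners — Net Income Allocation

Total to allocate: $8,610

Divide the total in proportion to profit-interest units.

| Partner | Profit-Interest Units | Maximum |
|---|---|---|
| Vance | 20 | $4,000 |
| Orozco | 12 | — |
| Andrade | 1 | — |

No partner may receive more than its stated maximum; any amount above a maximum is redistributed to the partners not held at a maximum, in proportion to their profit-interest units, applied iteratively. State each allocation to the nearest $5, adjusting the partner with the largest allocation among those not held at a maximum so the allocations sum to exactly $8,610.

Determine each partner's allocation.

Profit-interest units total: 33.
Proportional shares (ignoring caps): Vance 5,218.18; Orozco 3,130.91; Andrade 260.91.
Capped: Vance ($4,000); balance $4,610 reallocated over remaining profit-interest units 13.
Shares after redistribution: Orozco 4,255.38 → $4,255; Andrade 354.62 → $355.

Vance: $4,000 | Orozco: $4,255 | Andrade: $355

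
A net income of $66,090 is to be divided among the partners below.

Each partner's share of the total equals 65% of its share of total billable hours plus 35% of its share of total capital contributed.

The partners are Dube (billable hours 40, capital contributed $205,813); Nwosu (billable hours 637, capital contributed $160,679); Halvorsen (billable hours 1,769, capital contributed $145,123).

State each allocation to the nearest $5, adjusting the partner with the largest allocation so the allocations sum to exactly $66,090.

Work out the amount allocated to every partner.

Dube: $10,010 · Nwosu: $18,450 · Halvorsen: $37,630

Billable hours total 2,446; capital contributed total 511,615.
Combined weights (65% billable hours + 35% capital contributed): Dube 0.1514; Nwosu 0.2792; Halvorsen 0.5694.
Proportional shares: Dube 10,007.87; Nwosu 18,452.21; Halvorsen 37,629.92.
Rounded to nearest $5: Dube $10,010; Nwosu $18,450; Halvorsen $37,630. Sum = $66,090.
Rounded total matches; no reconciliation needed.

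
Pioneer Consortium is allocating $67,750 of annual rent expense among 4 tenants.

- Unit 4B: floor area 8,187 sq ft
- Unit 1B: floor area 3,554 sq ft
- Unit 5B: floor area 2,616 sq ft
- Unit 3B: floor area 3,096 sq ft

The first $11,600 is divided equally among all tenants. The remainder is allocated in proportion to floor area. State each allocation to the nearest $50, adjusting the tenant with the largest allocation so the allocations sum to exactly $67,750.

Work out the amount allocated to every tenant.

Unit 4B: $29,250 · Unit 1B: $14,350 · Unit 5B: $11,300 · Unit 3B: $12,850

Equal tier: $11,600 ÷ 4 = $2,900 apiece.
Remainder $56,150 by floor area (total 17,453): Unit 4B 26,339.31 → $26,350; Unit 1B 11,433.97 → $11,450; Unit 5B 8,416.23 → $8,400; Unit 3B 9,960.49 → $9,950.
Totals: Unit 4B $2,900 + $26,350 = $29,250; Unit 1B $2,900 + $11,450 = $14,350; Unit 5B $2,900 + $8,400 = $11,300; Unit 3B $2,900 + $9,950 = $12,850.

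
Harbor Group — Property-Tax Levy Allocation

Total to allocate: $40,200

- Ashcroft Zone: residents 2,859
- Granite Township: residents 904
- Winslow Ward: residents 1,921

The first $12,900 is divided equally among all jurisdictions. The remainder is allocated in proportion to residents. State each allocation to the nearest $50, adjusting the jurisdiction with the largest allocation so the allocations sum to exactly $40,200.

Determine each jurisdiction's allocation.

Ashcroft Zone: $18,000 · Granite Township: $8,650 · Winslow Ward: $13,550

$12,900 shared equally gives $4,300 per jurisdiction.
Remainder $27,300 by residents (total 5,684): Ashcroft Zone 13,731.65 → $13,750; Granite Township 4,341.87 → $4,350; Winslow Ward 9,226.48 → $9,250.
Rounding difference −$50 on remainder applied to Ashcroft Zone.
Totals: Ashcroft Zone $4,300 + $13,700 = $18,000; Granite Township $4,300 + $4,350 = $8,650; Winslow Ward $4,300 + $9,250 = $13,550.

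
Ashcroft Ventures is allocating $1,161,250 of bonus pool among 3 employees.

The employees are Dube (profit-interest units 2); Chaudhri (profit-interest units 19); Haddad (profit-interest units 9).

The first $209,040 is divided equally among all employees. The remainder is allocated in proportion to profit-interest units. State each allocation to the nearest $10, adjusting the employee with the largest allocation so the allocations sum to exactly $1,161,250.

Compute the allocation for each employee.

Dube: $133,160 · Chaudhri: $672,750 · Haddad: $355,340

First tranche $209,040 split equally: $69,680 each.
Remainder $952,210 by profit-interest units (total 30): Dube 63,480.67 → $63,480; Chaudhri 603,066.33 → $603,070; Haddad 285,663.00 → $285,660.
Totals: Dube $69,680 + $63,480 = $133,160; Chaudhri $69,680 + $603,070 = $672,750; Haddad $69,680 + $285,660 = $355,340.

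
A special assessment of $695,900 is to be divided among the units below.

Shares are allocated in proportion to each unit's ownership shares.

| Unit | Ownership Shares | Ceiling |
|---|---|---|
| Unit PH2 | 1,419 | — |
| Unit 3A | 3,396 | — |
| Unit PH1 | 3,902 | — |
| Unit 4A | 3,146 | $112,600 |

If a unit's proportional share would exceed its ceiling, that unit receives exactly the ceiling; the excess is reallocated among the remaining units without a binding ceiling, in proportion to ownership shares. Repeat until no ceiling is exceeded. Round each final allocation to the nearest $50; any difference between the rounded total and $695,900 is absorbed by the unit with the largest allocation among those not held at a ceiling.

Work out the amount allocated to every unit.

Unit PH2: $94,950 · Unit 3A: $227,250 · Unit PH1: $261,100 · Unit 4A: $112,600

Total ownership shares = 11,863.
Unconstrained shares: Unit PH2 83,240.50; Unit 3A 199,214.06; Unit PH1 228,896.72; Unit 4A 184,548.71.
Cap binds for Unit 4A ($112,600); residual $583,300 reallocated over remaining ownership shares 8,717.
Shares after redistribution: Unit PH2 94,952.70 → $94,950; Unit 3A 227,244.10 → $227,250; Unit PH1 261,103.20 → $261,100.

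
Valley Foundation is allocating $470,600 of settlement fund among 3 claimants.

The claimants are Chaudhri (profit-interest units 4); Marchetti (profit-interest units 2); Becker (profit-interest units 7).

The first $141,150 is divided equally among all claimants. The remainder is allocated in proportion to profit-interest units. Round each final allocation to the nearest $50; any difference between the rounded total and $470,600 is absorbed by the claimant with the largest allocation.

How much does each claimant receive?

First tranche $141,150 split equally: $47,050 each.
Remainder $329,450 by profit-interest units (total 13): Chaudhri 101,369.23 → $101,350; Marchetti 50,684.62 → $50,700; Becker 177,396.15 → $177,400.
Totals: Chaudhri $47,050 + $101,350 = $148,400; Marchetti $47,050 + $50,700 = $97,750; Becker $47,050 + $177,400 = $224,450.

Chaudhri: $148,400; Marchetti: $97,750; Becker: $224,450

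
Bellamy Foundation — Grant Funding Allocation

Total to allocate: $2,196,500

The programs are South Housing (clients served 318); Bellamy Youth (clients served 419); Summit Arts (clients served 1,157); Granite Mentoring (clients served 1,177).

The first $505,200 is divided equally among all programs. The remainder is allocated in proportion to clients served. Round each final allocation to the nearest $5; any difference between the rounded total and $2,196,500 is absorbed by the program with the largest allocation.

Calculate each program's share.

Equal tier: $505,200 ÷ 4 = $126,300 apiece.
Remainder $1,691,300 by clients served (total 3,071): South Housing 175,132.99 → $175,135; Bellamy Youth 230,756.98 → $230,755; Summit Arts 637,197.69 → $637,200; Granite Mentoring 648,212.34 → $648,210.
Totals: South Housing $126,300 + $175,135 = $301,435; Bellamy Youth $126,300 + $230,755 = $357,055; Summit Arts $126,300 + $637,200 = $763,500; Granite Mentoring $126,300 + $648,210 = $774,510.

South Housing: $301,435 · Bellamy Youth: $357,055 · Summit Arts: $763,500 · Granite Mentoring: $774,510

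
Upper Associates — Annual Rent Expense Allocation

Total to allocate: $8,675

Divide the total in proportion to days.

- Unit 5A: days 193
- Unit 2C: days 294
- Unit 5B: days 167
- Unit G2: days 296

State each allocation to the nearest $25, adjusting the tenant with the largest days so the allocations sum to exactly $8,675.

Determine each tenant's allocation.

Unit 5A: $1,750 · Unit 2C: $2,675 · Unit 5B: $1,525 · Unit G2: $2,725

Total days = 950.
Unrounded shares: Unit 5A 193/950 × $8,675 = 1,762.39; Unit 2C 294/950 × $8,675 = 2,684.68; Unit 5B 167/950 × $8,675 = 1,524.97; Unit G2 296/950 × $8,675 = 2,702.95.
At nearest $25: Unit 5A $1,750; Unit 2C $2,675; Unit 5B $1,525; Unit G2 $2,700. Sum = $8,650.
Difference $8,675 − $8,650 = +$25 applied to largest days (Unit G2): Unit G2 becomes $2,725.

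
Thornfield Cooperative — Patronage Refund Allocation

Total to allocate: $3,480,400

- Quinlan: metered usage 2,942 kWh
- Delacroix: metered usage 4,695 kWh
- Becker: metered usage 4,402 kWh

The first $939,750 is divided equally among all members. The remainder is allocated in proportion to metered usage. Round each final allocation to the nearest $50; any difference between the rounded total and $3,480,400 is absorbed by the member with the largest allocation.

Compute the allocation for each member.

Quinlan: $934,100 · Delacroix: $1,304,050 · Becker: $1,242,250

$939,750 shared equally gives $313,250 per member.
Remainder $2,540,650 by metered usage (total 12,039): Quinlan 620,864.88 → $620,850; Delacroix 990,809.18 → $990,800; Becker 928,975.94 → $929,000.
Totals: Quinlan $313,250 + $620,850 = $934,100; Delacroix $313,250 + $990,800 = $1,304,050; Becker $313,250 + $929,000 = $1,242,250.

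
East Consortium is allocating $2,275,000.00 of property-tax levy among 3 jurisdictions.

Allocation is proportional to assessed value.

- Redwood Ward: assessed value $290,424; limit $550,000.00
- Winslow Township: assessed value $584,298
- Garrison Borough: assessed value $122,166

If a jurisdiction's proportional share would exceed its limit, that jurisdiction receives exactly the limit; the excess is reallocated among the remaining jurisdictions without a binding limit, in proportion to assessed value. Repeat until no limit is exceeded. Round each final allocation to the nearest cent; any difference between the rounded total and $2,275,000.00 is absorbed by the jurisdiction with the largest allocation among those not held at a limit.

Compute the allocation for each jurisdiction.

Redwood Ward: $550,000.00 | Winslow Township: $1,426,702.63 | Garrison Borough: $298,297.37

Combined assessed value = 996,888.
Proportional shares (ignoring caps): Redwood Ward 662,777.1625; Winslow Township 1,333,427.5766; Garrison Borough 278,795.2609.
Capped: Redwood Ward ($550,000.00); residual $1,725,000.00 reallocated over remaining assessed value 706,464.
Remaining shares: Winslow Township 1,426,702.6345 → $1,426,702.63; Garrison Borough 298,297.3655 → $298,297.37.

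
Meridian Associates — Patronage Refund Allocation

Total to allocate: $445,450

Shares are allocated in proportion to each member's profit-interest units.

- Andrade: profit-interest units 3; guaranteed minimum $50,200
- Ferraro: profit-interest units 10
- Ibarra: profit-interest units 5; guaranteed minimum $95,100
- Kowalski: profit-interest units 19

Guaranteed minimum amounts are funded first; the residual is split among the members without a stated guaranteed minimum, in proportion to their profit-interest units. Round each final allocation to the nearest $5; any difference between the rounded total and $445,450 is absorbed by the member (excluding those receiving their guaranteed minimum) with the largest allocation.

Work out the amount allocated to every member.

Andrade: $50,200; Ferraro: $103,500; Ibarra: $95,100; Kowalski: $196,650

Guaranteed amounts: Andrade $50,200; Ibarra $95,100. Balance $300,150.
Balance split over remaining profit-interest units 29: Ferraro 103,500.00 → $103,500; Kowalski 196,650.00 → $196,650.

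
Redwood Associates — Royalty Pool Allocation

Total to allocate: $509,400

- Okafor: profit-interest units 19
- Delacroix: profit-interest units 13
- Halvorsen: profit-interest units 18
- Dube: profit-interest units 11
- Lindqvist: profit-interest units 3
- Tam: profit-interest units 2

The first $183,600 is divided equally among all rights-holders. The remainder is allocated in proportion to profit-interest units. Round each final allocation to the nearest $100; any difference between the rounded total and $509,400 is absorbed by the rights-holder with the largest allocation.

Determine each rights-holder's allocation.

Equal tier: $183,600 ÷ 6 = $30,600 apiece.
Remainder $325,800 by profit-interest units (total 66): Okafor 93,790.91 → $93,800; Delacroix 64,172.73 → $64,200; Halvorsen 88,854.55 → $88,900; Dube 54,300.00 → $54,300; Lindqvist 14,809.09 → $14,800; Tam 9,872.73 → $9,900.
Rounding difference −$100 on remainder applied to Okafor.
Totals: Okafor $30,600 + $93,700 = $124,300; Delacroix $30,600 + $64,200 = $94,800; Halvorsen $30,600 + $88,900 = $119,500; Dube $30,600 + $54,300 = $84,900; Lindqvist $30,600 + $14,800 = $45,400; Tam $30,600 + $9,900 = $40,500.

Okafor: $124,300; Delacroix: $94,800; Halvorsen: $119,500; Dube: $84,900; Lindqvist: $45,400; Tam: $40,500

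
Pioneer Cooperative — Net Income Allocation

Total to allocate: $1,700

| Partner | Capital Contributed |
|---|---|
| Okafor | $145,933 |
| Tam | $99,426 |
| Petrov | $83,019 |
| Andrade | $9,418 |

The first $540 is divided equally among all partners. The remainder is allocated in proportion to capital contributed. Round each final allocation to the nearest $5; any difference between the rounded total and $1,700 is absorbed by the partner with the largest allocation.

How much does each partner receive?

Equal tier: $540 ÷ 4 = $135 apiece.
Remainder $1,160 by capital contributed (total 337,796): Okafor 501.14 → $500; Tam 341.43 → $340; Petrov 285.09 → $285; Andrade 32.34 → $30.
Rounding difference +$5 on remainder applied to Okafor.
Totals: Okafor $135 + $505 = $640; Tam $135 + $340 = $475; Petrov $135 + $285 = $420; Andrade $135 + $30 = $165.

Okafor: $640 | Tam: $475 | Petrov: $420 | Andrade: $165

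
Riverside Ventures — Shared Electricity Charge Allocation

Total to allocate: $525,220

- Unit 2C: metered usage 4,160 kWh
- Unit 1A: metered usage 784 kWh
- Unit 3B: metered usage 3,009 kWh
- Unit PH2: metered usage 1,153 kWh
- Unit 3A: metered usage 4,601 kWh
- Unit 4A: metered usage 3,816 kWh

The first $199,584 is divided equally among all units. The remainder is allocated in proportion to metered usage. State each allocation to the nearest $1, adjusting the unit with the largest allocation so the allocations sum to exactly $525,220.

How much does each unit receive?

Unit 2C: $110,571 | Unit 1A: $47,833 | Unit 3B: $89,181 | Unit PH2: $54,691 | Unit 3A: $118,766 | Unit 4A: $104,178

First tranche $199,584 split equally: $33,264 each.
Remainder $325,636 by metered usage (total 17,523): Unit 2C 77,306.73 → $77,307; Unit 1A 14,569.34 → $14,569; Unit 3B 55,917.29 → $55,917; Unit PH2 21,426.60 → $21,427; Unit 3A 85,501.98 → $85,502; Unit 4A 70,914.05 → $70,914.
Totals: Unit 2C $33,264 + $77,307 = $110,571; Unit 1A $33,264 + $14,569 = $47,833; Unit 3B $33,264 + $55,917 = $89,181; Unit PH2 $33,264 + $21,427 = $54,691; Unit 3A $33,264 + $85,502 = $118,766; Unit 4A $33,264 + $70,914 = $104,178.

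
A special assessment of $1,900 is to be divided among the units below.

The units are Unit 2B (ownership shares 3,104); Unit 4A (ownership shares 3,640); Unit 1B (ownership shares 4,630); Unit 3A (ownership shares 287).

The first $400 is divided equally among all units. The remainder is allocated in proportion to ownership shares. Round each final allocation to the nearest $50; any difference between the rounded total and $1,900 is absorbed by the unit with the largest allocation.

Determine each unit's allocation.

Unit 2B: $500; Unit 4A: $550; Unit 1B: $700; Unit 3A: $150

First tranche $400 split equally: $100 each.
Remainder $1,500 by ownership shares (total 11,661): Unit 2B 399.28 → $400; Unit 4A 468.23 → $450; Unit 1B 595.57 → $600; Unit 3A 36.92 → $50.
Totals: Unit 2B $100 + $400 = $500; Unit 4A $100 + $450 = $550; Unit 1B $100 + $600 = $700; Unit 3A $100 + $50 = $150.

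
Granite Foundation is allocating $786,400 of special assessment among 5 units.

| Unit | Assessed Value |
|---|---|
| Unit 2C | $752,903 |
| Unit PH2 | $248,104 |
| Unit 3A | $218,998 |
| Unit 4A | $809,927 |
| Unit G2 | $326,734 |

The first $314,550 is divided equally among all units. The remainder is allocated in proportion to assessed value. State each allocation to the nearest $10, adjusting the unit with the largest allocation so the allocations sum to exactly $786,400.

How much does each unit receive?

Equal tier: $314,550 ÷ 5 = $62,910 apiece.
Remainder $471,850 by assessed value (total 2,356,666): Unit 2C 150,745.71 → $150,750; Unit PH2 49,675.21 → $49,680; Unit 3A 43,847.62 → $43,850; Unit 4A 162,163.01 → $162,160; Unit G2 65,418.45 → $65,420.
Rounding difference −$10 on remainder applied to Unit 4A.
Totals: Unit 2C $62,910 + $150,750 = $213,660; Unit PH2 $62,910 + $49,680 = $112,590; Unit 3A $62,910 + $43,850 = $106,760; Unit 4A $62,910 + $162,150 = $225,060; Unit G2 $62,910 + $65,420 = $128,330.

Unit 2C: $213,660; Unit PH2: $112,590; Unit 3A: $106,760; Unit 4A: $225,060; Unit G2: $128,330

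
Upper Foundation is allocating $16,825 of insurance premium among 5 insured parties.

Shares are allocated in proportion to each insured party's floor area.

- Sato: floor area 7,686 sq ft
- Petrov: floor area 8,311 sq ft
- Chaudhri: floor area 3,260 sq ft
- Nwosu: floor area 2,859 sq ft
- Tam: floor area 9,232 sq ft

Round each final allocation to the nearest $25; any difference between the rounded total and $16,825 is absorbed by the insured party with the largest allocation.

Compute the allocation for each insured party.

Combined floor area = 31,348.
Pro-rata amounts: Sato 7,686/31,348 × $16,825 = 4,125.21; Petrov 8,311/31,348 × $16,825 = 4,460.65; Chaudhri 3,260/31,348 × $16,825 = 1,749.70; Nwosu 2,859/31,348 × $16,825 = 1,534.47; Tam 9,232/31,348 × $16,825 = 4,954.97.
After rounding ($25): Sato $4,125; Petrov $4,450; Chaudhri $1,750; Nwosu $1,525; Tam $4,950. Sum = $16,800.
Difference $16,825 − $16,800 = +$25 applied to largest allocation (Tam): Tam becomes $4,975.

Sato: $4,125; Petrov: $4,450; Chaudhri: $1,750; Nwosu: $1,525; Tam: $4,975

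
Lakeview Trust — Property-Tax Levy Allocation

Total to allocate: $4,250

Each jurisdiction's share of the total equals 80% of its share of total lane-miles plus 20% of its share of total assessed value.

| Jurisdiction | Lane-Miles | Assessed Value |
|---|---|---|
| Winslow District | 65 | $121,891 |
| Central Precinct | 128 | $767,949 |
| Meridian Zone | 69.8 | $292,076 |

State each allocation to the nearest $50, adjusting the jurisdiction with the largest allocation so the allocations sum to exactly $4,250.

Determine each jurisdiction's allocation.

Winslow District: $950 | Central Precinct: $2,200 | Meridian Zone: $1,100

Totals — lane-miles 262.8, assessed value 1,181,916.
Combined weights (80% lane-miles + 20% assessed value): Winslow District 0.2185; Central Precinct 0.5196; Meridian Zone 0.2619.
Proportional shares: Winslow District 928.60; Central Precinct 2,208.30; Meridian Zone 1,113.10.
At nearest $50: Winslow District $950; Central Precinct $2,200; Meridian Zone $1,100. Sum = $4,250.
Sum already equals the total — no adjustment.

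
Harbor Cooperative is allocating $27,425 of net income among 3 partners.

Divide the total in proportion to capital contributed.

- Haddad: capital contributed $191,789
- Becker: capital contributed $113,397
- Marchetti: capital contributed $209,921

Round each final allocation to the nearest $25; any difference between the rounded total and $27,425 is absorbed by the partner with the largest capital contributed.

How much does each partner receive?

Haddad: $10,200 · Becker: $6,025 · Marchetti: $11,200

Capital contributed total: 515,107.
Unrounded shares: Haddad 191,789/515,107 × $27,425 = 10,211.11; Becker 113,397/515,107 × $27,425 = 6,037.41; Marchetti 209,921/515,107 × $27,425 = 11,176.48.
At nearest $25: Haddad $10,200; Becker $6,025; Marchetti $11,175. Sum = $27,400.
Difference $27,425 − $27,400 = +$25 applied to largest capital contributed (Marchetti): Marchetti becomes $11,200.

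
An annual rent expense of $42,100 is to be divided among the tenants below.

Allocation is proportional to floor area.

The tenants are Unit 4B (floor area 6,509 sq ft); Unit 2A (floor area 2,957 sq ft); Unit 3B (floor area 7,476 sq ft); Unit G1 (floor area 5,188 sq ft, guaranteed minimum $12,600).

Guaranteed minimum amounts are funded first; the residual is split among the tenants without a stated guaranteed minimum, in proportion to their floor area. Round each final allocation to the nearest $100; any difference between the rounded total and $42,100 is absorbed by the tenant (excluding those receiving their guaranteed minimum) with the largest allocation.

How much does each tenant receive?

Guaranteed amounts: Unit G1 $12,600. Remaining pool $29,500.
Remaining pool split over remaining floor area 16,942: Unit 4B 11,333.70 → $11,300; Unit 2A 5,148.83 → $5,100; Unit 3B 13,017.47 → $13,000.
Rounding difference +$100 applied to Unit 3B → $13,100.

Unit 4B: $11,300 · Unit 2A: $5,100 · Unit 3B: $13,100 · Unit G1: $12,600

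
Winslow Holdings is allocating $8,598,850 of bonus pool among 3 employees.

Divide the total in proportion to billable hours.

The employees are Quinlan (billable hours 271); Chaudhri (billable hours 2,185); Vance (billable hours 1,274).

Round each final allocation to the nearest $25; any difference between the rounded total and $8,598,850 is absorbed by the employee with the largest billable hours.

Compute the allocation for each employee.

Quinlan: $624,750 | Chaudhri: $5,037,125 | Vance: $2,936,975

Total billable hours = 271 + 2,185 + 1,274 = 3,730.
Raw shares: Quinlan 624,742.18; Chaudhri 5,037,127.95; Vance 2,936,979.87.
After rounding ($25): Quinlan $624,750; Chaudhri $5,037,125; Vance $2,936,975. Sum = $8,598,850.
Rounded total matches; no reconciliation needed.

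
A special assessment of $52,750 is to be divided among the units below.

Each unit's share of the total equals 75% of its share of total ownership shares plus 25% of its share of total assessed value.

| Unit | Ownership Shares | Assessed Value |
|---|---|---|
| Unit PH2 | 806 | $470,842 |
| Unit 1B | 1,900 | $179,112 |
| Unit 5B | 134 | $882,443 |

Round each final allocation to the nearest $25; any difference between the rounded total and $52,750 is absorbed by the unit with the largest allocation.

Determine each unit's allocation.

Ownership shares total 2,840; assessed value total 1,532,397.
Combined weights (75% ownership shares + 25% assessed value): Unit PH2 0.2897; Unit 1B 0.5310; Unit 5B 0.1794.
Proportional shares: Unit PH2 15,279.92; Unit 1B 28,009.27; Unit 5B 9,460.81.
Rounded to nearest $25: Unit PH2 $15,275; Unit 1B $28,000; Unit 5B $9,450. Sum = $52,725.
Difference $52,750 − $52,725 = +$25 applied to largest allocation (Unit 1B): Unit 1B becomes $28,025.

Unit PH2: $15,275; Unit 1B: $28,025; Unit 5B: $9,450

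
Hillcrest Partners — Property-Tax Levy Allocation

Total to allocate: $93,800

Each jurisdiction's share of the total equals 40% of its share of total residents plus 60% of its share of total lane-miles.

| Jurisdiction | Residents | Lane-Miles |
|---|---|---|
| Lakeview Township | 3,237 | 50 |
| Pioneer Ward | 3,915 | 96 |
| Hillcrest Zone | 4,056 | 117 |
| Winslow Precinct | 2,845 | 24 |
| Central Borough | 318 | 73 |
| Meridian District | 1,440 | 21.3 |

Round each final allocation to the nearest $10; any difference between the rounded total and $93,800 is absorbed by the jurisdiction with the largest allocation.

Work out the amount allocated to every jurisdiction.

Residents total 15,811; lane-miles total 381.3.
Combined weights (40% residents + 60% lane-miles): Lakeview Township 0.1606; Pioneer Ward 0.2501; Hillcrest Zone 0.2867; Winslow Precinct 0.1097; Central Borough 0.1229; Meridian District 0.0699.
Proportional shares: Lakeview Township 15,061.52; Pioneer Ward 23,460.05; Hillcrest Zone 26,894.25; Winslow Precinct 10,293.68; Central Borough 11,529.45; Meridian District 6,561.05.
After rounding ($10): Lakeview Township $15,060; Pioneer Ward $23,460; Hillcrest Zone $26,890; Winslow Precinct $10,290; Central Borough $11,530; Meridian District $6,560. Sum = $93,790.
Difference $93,800 − $93,790 = +$10 applied to largest allocation (Hillcrest Zone): Hillcrest Zone becomes $26,900.

Lakeview Township: $15,060; Pioneer Ward: $23,460; Hillcrest Zone: $26,900; Winslow Precinct: $10,290; Central Borough: $11,530; Meridian District: $6,560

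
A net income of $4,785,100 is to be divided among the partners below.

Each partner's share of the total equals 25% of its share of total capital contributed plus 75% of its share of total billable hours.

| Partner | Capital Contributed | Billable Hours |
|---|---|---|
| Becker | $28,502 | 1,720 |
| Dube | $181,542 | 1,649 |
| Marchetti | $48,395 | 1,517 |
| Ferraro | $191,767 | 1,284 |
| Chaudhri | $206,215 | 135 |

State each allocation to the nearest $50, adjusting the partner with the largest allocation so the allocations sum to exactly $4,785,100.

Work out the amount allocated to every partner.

Capital contributed total 656,421; billable hours total 6,305.
Composite weights (25% capital contributed + 75% billable hours): Becker 0.2155; Dube 0.2653; Marchetti 0.1989; Ferraro 0.2258; Chaudhri 0.0946.
Pro-rata amounts: Becker 1,030,971.81; Dube 1,269,461.61; Marchetti 951,677.01; Ferraro 1,080,336.76; Chaudhri 452,652.82.
Rounded to nearest $50: Becker $1,030,950; Dube $1,269,450; Marchetti $951,700; Ferraro $1,080,350; Chaudhri $452,650. Sum = $4,785,100.
No rounding difference to absorb.

Becker: $1,030,950; Dube: $1,269,450; Marchetti: $951,700; Ferraro: $1,080,350; Chaudhri: $452,650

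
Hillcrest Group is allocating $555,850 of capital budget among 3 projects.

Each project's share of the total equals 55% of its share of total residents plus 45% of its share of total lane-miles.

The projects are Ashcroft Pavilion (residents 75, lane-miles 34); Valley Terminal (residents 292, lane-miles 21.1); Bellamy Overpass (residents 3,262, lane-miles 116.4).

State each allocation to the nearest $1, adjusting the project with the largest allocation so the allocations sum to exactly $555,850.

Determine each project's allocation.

Ashcroft Pavilion: $55,907 | Valley Terminal: $55,373 | Bellamy Overpass: $444,570

Totals — residents 3,629, lane-miles 171.5.
Combined weights (55% residents + 45% lane-miles): Ashcroft Pavilion 0.1006; Valley Terminal 0.0996; Bellamy Overpass 0.7998.
Unrounded shares: Ashcroft Pavilion 55,907.17; Valley Terminal 55,373.25; Bellamy Overpass 444,569.58.
After rounding ($1): Ashcroft Pavilion $55,907; Valley Terminal $55,373; Bellamy Overpass $444,570. Sum = $555,850.
Sum already equals the total — no adjustment.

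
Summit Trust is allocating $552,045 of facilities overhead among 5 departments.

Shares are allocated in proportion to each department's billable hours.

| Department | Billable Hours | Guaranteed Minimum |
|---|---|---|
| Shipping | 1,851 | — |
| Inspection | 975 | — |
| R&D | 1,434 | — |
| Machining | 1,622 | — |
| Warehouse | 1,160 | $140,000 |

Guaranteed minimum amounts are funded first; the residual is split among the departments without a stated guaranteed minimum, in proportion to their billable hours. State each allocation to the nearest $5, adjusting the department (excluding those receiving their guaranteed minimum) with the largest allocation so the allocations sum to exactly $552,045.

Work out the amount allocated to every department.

Minimums first: Warehouse $140,000. Remaining pool $412,045.
Remaining pool split over remaining billable hours 5,882: Shipping 129,665.98 → $129,665; Inspection 68,300.56 → $68,300; R&D 100,454.36 → $100,455; Machining 113,624.11 → $113,625.

Shipping: $129,665 | Inspection: $68,300 | R&D: $100,455 | Machining: $113,625 | Warehouse: $140,000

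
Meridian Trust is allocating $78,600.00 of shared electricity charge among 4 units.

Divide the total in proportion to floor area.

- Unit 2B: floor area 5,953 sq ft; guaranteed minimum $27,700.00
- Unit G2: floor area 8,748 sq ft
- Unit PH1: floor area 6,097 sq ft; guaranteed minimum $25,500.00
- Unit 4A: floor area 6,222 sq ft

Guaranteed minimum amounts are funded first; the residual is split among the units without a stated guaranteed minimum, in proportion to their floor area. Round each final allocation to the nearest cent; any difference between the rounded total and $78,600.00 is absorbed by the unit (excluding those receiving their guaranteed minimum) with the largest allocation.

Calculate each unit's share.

Unit 2B: $27,700.00; Unit G2: $14,842.97; Unit PH1: $25,500.00; Unit 4A: $10,557.03

Fund the minimums — Unit 2B $27,700.00; Unit PH1 $25,500.00. Residual $25,400.00.
Residual split over remaining floor area 14,970: Unit G2 14,842.9659 → $14,842.97; Unit 4A 10,557.0341 → $10,557.03.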